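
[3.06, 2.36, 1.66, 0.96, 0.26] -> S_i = 3.06 + -0.70*i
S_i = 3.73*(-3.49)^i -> [3.73, -13.02, 45.43, -158.56, 553.36]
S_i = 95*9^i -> [95, 855, 7695, 69255, 623295]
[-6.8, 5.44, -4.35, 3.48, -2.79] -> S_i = -6.80*(-0.80)^i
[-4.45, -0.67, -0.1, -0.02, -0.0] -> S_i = -4.45*0.15^i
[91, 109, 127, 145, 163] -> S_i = 91 + 18*i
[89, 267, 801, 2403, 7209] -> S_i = 89*3^i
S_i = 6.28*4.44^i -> [6.28, 27.88, 123.8, 549.68, 2440.57]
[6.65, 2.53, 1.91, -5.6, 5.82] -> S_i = Random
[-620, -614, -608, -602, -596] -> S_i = -620 + 6*i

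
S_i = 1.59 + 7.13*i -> [1.59, 8.72, 15.85, 22.98, 30.11]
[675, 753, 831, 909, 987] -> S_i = 675 + 78*i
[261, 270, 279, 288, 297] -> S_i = 261 + 9*i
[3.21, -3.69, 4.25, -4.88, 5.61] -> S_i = 3.21*(-1.15)^i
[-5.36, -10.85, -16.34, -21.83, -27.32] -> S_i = -5.36 + -5.49*i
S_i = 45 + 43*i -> [45, 88, 131, 174, 217]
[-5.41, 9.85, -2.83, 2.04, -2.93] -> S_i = Random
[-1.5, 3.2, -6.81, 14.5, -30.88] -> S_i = -1.50*(-2.13)^i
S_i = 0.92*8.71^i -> [0.92, 8.01, 69.79, 607.91, 5294.93]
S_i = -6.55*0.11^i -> [-6.55, -0.72, -0.08, -0.01, -0.0]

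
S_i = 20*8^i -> [20, 160, 1280, 10240, 81920]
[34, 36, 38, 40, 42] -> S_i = 34 + 2*i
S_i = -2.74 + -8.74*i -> [-2.74, -11.48, -20.22, -28.96, -37.7]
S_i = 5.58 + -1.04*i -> [5.58, 4.54, 3.5, 2.46, 1.42]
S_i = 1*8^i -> [1, 8, 64, 512, 4096]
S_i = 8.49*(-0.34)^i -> [8.49, -2.89, 0.98, -0.33, 0.11]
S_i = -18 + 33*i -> [-18, 15, 48, 81, 114]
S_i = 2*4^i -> [2, 8, 32, 128, 512]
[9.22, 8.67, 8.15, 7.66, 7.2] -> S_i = 9.22*0.94^i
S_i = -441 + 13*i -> [-441, -428, -415, -402, -389]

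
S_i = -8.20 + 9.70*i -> [-8.2, 1.5, 11.2, 20.9, 30.6]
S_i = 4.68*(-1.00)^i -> [4.68, -4.68, 4.68, -4.68, 4.68]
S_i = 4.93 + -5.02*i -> [4.93, -0.09, -5.11, -10.13, -15.15]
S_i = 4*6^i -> [4, 24, 144, 864, 5184]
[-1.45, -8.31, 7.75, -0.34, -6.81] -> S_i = Random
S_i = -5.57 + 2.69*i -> [-5.57, -2.88, -0.19, 2.5, 5.19]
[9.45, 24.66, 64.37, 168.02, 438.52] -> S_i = 9.45*2.61^i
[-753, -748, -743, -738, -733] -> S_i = -753 + 5*i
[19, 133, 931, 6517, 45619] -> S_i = 19*7^i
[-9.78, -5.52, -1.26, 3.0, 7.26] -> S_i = -9.78 + 4.26*i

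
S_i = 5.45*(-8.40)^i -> [5.45, -45.78, 384.55, -3230.24, 27133.99]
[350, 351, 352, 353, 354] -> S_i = 350 + 1*i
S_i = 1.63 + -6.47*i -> [1.63, -4.84, -11.31, -17.78, -24.25]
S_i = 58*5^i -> [58, 290, 1450, 7250, 36250]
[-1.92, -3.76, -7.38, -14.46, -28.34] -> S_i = -1.92*1.96^i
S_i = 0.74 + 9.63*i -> [0.74, 10.37, 20.0, 29.63, 39.26]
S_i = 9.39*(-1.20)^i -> [9.39, -11.27, 13.52, -16.23, 19.47]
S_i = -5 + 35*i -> [-5, 30, 65, 100, 135]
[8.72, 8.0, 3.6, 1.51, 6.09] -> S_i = Random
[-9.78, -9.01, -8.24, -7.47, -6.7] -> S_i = -9.78 + 0.77*i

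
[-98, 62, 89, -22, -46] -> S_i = Random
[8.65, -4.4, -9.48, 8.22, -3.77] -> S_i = Random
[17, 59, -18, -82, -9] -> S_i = Random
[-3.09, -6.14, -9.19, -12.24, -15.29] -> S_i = -3.09 + -3.05*i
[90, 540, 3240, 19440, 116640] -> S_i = 90*6^i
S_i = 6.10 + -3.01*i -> [6.1, 3.09, 0.08, -2.93, -5.94]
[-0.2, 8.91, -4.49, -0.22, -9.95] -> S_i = Random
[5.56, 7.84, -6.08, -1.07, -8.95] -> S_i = Random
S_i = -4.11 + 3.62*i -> [-4.11, -0.49, 3.13, 6.75, 10.37]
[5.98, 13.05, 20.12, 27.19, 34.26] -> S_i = 5.98 + 7.07*i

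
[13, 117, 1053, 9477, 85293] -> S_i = 13*9^i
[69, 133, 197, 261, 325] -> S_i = 69 + 64*i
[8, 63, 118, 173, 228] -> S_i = 8 + 55*i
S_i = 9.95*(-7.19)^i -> [9.95, -71.54, 514.38, -3698.36, 26591.24]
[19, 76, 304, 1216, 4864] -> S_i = 19*4^i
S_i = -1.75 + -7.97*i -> [-1.75, -9.72, -17.69, -25.66, -33.63]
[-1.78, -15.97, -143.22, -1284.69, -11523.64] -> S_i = -1.78*8.97^i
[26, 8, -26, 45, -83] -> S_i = Random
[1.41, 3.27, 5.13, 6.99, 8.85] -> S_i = 1.41 + 1.86*i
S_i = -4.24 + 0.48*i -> [-4.24, -3.76, -3.28, -2.8, -2.32]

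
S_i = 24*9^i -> [24, 216, 1944, 17496, 157464]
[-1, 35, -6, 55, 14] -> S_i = Random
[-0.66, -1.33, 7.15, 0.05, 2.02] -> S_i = Random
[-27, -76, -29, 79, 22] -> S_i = Random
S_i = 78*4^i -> [78, 312, 1248, 4992, 19968]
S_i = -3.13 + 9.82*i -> [-3.13, 6.69, 16.51, 26.33, 36.15]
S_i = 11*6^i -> [11, 66, 396, 2376, 14256]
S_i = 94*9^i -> [94, 846, 7614, 68526, 616734]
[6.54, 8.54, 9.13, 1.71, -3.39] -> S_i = Random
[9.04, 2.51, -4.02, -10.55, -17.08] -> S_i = 9.04 + -6.53*i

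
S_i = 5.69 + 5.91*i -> [5.69, 11.6, 17.51, 23.42, 29.33]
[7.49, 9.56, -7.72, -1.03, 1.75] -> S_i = Random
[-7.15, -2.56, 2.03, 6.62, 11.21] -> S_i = -7.15 + 4.59*i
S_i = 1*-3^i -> [1, -3, 9, -27, 81]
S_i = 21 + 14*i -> [21, 35, 49, 63, 77]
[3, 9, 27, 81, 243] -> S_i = 3*3^i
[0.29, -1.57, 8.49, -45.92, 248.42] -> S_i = 0.29*(-5.41)^i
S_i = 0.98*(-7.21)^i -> [0.98, -7.07, 50.94, -367.31, 2648.3]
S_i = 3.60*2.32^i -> [3.6, 8.35, 19.38, 44.95, 104.29]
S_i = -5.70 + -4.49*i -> [-5.7, -10.19, -14.68, -19.17, -23.66]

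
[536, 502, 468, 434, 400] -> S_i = 536 + -34*i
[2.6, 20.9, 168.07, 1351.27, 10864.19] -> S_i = 2.60*8.04^i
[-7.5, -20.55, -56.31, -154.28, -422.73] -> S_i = -7.50*2.74^i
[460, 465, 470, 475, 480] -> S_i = 460 + 5*i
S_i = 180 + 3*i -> [180, 183, 186, 189, 192]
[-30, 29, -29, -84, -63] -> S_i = Random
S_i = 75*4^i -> [75, 300, 1200, 4800, 19200]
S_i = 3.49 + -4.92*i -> [3.49, -1.43, -6.35, -11.27, -16.19]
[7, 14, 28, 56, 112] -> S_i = 7*2^i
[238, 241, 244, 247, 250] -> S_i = 238 + 3*i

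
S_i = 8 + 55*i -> [8, 63, 118, 173, 228]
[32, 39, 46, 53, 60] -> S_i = 32 + 7*i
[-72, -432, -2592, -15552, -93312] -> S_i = -72*6^i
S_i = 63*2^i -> [63, 126, 252, 504, 1008]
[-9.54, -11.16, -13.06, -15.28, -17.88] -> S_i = -9.54*1.17^i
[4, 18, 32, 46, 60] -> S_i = 4 + 14*i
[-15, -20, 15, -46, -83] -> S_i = Random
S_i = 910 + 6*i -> [910, 916, 922, 928, 934]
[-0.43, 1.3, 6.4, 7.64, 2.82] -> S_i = Random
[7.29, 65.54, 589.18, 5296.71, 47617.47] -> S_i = 7.29*8.99^i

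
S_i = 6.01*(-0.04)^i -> [6.01, -0.24, 0.01, -0.0, 0.0]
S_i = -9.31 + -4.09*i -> [-9.31, -13.4, -17.49, -21.58, -25.67]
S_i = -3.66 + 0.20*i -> [-3.66, -3.46, -3.26, -3.06, -2.86]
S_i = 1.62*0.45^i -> [1.62, 0.73, 0.33, 0.15, 0.07]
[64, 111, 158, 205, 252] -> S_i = 64 + 47*i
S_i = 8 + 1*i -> [8, 9, 10, 11, 12]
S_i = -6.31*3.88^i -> [-6.31, -24.48, -94.99, -368.57, -1430.07]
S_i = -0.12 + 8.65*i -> [-0.12, 8.53, 17.18, 25.83, 34.48]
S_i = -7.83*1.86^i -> [-7.83, -14.56, -27.09, -50.38, -93.72]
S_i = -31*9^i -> [-31, -279, -2511, -22599, -203391]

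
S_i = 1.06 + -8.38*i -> [1.06, -7.32, -15.7, -24.08, -32.46]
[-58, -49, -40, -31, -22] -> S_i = -58 + 9*i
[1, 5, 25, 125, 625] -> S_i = 1*5^i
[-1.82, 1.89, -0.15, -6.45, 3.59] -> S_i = Random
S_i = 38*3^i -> [38, 114, 342, 1026, 3078]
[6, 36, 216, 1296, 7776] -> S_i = 6*6^i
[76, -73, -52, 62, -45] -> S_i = Random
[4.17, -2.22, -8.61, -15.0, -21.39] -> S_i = 4.17 + -6.39*i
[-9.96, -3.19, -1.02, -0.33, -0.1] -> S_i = -9.96*0.32^i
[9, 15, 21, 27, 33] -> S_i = 9 + 6*i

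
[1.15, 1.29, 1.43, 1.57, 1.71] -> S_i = 1.15 + 0.14*i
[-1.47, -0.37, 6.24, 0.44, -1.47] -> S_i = Random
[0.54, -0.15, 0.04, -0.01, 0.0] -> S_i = 0.54*(-0.28)^i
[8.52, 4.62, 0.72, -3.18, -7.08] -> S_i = 8.52 + -3.90*i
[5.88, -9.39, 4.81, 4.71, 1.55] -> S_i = Random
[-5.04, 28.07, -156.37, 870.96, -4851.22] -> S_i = -5.04*(-5.57)^i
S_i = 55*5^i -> [55, 275, 1375, 6875, 34375]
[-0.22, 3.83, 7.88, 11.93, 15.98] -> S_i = -0.22 + 4.05*i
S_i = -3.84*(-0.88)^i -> [-3.84, 3.38, -2.97, 2.62, -2.3]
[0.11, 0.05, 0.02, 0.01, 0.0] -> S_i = 0.11*0.45^i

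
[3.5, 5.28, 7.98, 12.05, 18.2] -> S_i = 3.50*1.51^i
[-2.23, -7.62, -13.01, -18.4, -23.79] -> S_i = -2.23 + -5.39*i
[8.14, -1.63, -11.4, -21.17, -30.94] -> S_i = 8.14 + -9.77*i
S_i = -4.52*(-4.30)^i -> [-4.52, 19.44, -83.57, 359.37, -1545.3]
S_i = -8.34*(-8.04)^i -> [-8.34, 67.05, -539.11, 4334.45, -34848.99]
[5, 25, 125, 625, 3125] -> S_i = 5*5^i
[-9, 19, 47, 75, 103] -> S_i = -9 + 28*i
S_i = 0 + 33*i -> [0, 33, 66, 99, 132]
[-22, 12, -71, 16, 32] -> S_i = Random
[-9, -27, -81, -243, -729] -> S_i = -9*3^i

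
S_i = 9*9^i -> [9, 81, 729, 6561, 59049]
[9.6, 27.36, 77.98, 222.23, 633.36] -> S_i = 9.60*2.85^i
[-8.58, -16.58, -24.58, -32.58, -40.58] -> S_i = -8.58 + -8.00*i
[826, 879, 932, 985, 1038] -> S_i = 826 + 53*i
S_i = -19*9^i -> [-19, -171, -1539, -13851, -124659]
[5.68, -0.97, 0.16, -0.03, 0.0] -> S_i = 5.68*(-0.17)^i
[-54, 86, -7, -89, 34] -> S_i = Random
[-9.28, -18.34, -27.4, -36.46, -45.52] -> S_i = -9.28 + -9.06*i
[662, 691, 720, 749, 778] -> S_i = 662 + 29*i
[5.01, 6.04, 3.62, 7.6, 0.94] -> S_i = Random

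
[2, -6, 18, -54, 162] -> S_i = 2*-3^i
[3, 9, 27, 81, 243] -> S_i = 3*3^i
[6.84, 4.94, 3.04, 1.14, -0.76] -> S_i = 6.84 + -1.90*i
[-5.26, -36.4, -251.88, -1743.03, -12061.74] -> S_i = -5.26*6.92^i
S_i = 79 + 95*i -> [79, 174, 269, 364, 459]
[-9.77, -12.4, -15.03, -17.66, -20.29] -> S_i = -9.77 + -2.63*i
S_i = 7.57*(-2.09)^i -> [7.57, -15.82, 33.07, -69.11, 144.44]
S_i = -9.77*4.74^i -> [-9.77, -46.31, -219.51, -1040.47, -4931.83]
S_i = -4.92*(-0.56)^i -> [-4.92, 2.76, -1.54, 0.86, -0.48]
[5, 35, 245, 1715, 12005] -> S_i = 5*7^i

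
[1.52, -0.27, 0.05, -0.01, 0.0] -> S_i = 1.52*(-0.18)^i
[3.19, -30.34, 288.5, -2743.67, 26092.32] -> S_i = 3.19*(-9.51)^i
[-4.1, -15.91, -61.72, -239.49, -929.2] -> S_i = -4.10*3.88^i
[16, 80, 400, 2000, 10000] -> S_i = 16*5^i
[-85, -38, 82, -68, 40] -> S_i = Random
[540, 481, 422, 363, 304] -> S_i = 540 + -59*i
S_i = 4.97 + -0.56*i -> [4.97, 4.41, 3.85, 3.29, 2.73]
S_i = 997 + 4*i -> [997, 1001, 1005, 1009, 1013]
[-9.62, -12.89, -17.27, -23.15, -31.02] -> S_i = -9.62*1.34^i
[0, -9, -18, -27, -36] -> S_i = 0 + -9*i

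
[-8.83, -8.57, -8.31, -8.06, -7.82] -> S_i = -8.83*0.97^i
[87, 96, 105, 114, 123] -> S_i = 87 + 9*i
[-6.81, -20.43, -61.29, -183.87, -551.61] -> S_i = -6.81*3.00^i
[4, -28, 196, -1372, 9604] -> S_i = 4*-7^i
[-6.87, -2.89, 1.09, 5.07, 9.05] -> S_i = -6.87 + 3.98*i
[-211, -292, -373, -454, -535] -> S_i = -211 + -81*i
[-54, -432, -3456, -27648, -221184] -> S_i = -54*8^i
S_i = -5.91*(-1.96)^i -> [-5.91, 11.58, -22.7, 44.5, -87.22]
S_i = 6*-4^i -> [6, -24, 96, -384, 1536]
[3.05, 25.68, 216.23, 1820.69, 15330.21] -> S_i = 3.05*8.42^i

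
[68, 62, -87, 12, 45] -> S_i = Random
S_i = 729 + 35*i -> [729, 764, 799, 834, 869]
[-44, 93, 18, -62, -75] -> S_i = Random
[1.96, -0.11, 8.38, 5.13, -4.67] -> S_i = Random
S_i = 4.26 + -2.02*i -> [4.26, 2.24, 0.22, -1.8, -3.82]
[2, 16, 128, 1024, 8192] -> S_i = 2*8^i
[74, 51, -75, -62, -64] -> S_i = Random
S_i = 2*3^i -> [2, 6, 18, 54, 162]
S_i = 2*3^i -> [2, 6, 18, 54, 162]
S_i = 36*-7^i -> [36, -252, 1764, -12348, 86436]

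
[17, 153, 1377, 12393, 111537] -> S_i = 17*9^i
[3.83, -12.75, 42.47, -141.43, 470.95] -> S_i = 3.83*(-3.33)^i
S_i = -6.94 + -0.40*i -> [-6.94, -7.34, -7.74, -8.14, -8.54]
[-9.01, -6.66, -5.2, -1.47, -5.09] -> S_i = Random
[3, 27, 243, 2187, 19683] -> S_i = 3*9^i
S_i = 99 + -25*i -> [99, 74, 49, 24, -1]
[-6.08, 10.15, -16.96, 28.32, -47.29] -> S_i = -6.08*(-1.67)^i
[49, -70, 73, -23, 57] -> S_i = Random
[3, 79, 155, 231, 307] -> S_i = 3 + 76*i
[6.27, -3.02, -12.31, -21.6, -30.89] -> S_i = 6.27 + -9.29*i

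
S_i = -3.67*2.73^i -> [-3.67, -10.02, -27.35, -74.67, -203.85]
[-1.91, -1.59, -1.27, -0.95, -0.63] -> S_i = -1.91 + 0.32*i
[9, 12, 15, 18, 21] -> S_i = 9 + 3*i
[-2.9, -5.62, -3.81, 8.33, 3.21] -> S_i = Random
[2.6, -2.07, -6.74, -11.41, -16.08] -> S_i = 2.60 + -4.67*i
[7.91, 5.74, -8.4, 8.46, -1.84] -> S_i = Random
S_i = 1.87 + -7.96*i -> [1.87, -6.09, -14.05, -22.01, -29.97]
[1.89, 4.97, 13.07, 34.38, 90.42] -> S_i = 1.89*2.63^i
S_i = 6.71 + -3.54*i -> [6.71, 3.17, -0.37, -3.91, -7.45]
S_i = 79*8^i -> [79, 632, 5056, 40448, 323584]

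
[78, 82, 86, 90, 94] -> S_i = 78 + 4*i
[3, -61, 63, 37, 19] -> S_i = Random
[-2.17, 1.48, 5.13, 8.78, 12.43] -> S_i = -2.17 + 3.65*i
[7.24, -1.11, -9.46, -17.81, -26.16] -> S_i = 7.24 + -8.35*i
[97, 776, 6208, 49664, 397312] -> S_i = 97*8^i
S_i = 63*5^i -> [63, 315, 1575, 7875, 39375]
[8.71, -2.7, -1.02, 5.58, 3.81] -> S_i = Random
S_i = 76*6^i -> [76, 456, 2736, 16416, 98496]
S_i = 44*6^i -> [44, 264, 1584, 9504, 57024]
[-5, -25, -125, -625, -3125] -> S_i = -5*5^i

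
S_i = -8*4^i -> [-8, -32, -128, -512, -2048]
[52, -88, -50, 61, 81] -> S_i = Random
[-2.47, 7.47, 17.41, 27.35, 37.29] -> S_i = -2.47 + 9.94*i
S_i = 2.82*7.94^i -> [2.82, 22.39, 177.78, 1411.6, 11208.08]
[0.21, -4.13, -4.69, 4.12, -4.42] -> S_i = Random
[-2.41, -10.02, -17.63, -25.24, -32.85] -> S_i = -2.41 + -7.61*i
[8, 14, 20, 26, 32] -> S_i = 8 + 6*i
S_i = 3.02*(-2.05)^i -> [3.02, -6.19, 12.69, -26.02, 53.34]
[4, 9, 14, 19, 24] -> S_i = 4 + 5*i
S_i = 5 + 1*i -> [5, 6, 7, 8, 9]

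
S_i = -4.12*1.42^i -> [-4.12, -5.85, -8.31, -11.8, -16.75]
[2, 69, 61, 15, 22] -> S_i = Random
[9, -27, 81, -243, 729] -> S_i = 9*-3^i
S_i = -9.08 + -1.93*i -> [-9.08, -11.01, -12.94, -14.87, -16.8]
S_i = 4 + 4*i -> [4, 8, 12, 16, 20]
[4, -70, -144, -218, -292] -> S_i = 4 + -74*i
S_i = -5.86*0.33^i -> [-5.86, -1.93, -0.64, -0.21, -0.07]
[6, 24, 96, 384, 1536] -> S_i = 6*4^i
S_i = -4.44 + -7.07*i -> [-4.44, -11.51, -18.58, -25.65, -32.72]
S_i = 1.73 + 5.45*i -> [1.73, 7.18, 12.63, 18.08, 23.53]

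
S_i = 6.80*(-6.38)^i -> [6.8, -43.38, 276.79, -1765.92, 11266.57]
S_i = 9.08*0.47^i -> [9.08, 4.27, 2.01, 0.94, 0.44]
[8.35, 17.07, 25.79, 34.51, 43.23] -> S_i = 8.35 + 8.72*i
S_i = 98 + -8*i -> [98, 90, 82, 74, 66]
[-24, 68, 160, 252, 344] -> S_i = -24 + 92*i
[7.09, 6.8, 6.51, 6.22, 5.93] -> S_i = 7.09 + -0.29*i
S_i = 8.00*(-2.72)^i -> [8.0, -21.76, 59.19, -160.99, 437.89]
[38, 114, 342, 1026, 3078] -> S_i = 38*3^i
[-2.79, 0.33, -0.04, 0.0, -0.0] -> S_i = -2.79*(-0.12)^i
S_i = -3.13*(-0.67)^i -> [-3.13, 2.1, -1.41, 0.94, -0.63]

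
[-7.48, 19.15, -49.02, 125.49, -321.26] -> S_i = -7.48*(-2.56)^i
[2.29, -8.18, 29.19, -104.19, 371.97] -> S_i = 2.29*(-3.57)^i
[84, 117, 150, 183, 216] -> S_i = 84 + 33*i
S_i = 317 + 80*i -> [317, 397, 477, 557, 637]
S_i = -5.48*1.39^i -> [-5.48, -7.62, -10.59, -14.72, -20.46]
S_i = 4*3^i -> [4, 12, 36, 108, 324]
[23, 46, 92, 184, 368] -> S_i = 23*2^i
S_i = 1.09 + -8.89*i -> [1.09, -7.8, -16.69, -25.58, -34.47]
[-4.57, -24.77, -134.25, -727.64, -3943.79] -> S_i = -4.57*5.42^i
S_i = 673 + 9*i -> [673, 682, 691, 700, 709]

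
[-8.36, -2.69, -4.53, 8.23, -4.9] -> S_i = Random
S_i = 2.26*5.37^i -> [2.26, 12.14, 65.17, 349.97, 1879.34]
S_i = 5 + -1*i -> [5, 4, 3, 2, 1]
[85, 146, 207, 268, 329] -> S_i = 85 + 61*i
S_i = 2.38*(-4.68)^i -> [2.38, -11.14, 52.13, -243.96, 1141.72]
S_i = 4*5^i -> [4, 20, 100, 500, 2500]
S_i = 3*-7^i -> [3, -21, 147, -1029, 7203]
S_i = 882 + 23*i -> [882, 905, 928, 951, 974]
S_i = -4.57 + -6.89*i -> [-4.57, -11.46, -18.35, -25.24, -32.13]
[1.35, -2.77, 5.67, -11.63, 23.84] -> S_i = 1.35*(-2.05)^i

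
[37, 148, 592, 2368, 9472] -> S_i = 37*4^i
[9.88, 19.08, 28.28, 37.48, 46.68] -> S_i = 9.88 + 9.20*i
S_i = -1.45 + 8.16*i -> [-1.45, 6.71, 14.87, 23.03, 31.19]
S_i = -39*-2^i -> [-39, 78, -156, 312, -624]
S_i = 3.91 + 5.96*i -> [3.91, 9.87, 15.83, 21.79, 27.75]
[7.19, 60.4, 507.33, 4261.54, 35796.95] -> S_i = 7.19*8.40^i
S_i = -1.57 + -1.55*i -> [-1.57, -3.12, -4.67, -6.22, -7.77]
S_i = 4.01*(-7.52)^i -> [4.01, -30.16, 226.77, -1705.29, 12823.77]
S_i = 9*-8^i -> [9, -72, 576, -4608, 36864]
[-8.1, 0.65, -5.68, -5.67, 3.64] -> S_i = Random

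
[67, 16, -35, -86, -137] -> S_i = 67 + -51*i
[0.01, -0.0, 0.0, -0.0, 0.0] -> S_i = 0.01*(-0.27)^i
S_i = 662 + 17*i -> [662, 679, 696, 713, 730]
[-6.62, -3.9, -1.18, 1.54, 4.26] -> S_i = -6.62 + 2.72*i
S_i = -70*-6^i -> [-70, 420, -2520, 15120, -90720]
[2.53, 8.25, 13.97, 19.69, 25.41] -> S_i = 2.53 + 5.72*i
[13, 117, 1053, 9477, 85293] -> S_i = 13*9^i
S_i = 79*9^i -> [79, 711, 6399, 57591, 518319]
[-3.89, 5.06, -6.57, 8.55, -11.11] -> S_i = -3.89*(-1.30)^i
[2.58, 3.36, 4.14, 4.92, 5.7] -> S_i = 2.58 + 0.78*i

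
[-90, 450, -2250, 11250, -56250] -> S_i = -90*-5^i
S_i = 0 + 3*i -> [0, 3, 6, 9, 12]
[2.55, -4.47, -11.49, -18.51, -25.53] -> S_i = 2.55 + -7.02*i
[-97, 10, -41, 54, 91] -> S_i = Random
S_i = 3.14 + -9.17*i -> [3.14, -6.03, -15.2, -24.37, -33.54]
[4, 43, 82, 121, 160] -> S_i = 4 + 39*i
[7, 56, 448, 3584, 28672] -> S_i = 7*8^i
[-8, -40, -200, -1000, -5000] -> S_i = -8*5^i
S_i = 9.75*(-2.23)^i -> [9.75, -21.74, 48.49, -108.12, 241.11]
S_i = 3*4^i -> [3, 12, 48, 192, 768]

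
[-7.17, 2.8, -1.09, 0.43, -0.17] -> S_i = -7.17*(-0.39)^i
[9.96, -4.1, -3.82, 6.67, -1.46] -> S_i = Random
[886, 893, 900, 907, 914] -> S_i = 886 + 7*i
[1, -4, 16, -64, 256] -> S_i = 1*-4^i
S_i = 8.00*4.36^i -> [8.0, 34.88, 152.08, 663.05, 2890.92]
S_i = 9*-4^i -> [9, -36, 144, -576, 2304]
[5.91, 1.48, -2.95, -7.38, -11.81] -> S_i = 5.91 + -4.43*i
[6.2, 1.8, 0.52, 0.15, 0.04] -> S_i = 6.20*0.29^i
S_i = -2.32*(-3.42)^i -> [-2.32, 7.93, -27.14, 92.8, -317.39]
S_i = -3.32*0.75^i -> [-3.32, -2.49, -1.87, -1.4, -1.05]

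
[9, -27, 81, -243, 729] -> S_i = 9*-3^i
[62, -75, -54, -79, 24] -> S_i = Random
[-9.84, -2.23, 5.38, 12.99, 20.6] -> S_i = -9.84 + 7.61*i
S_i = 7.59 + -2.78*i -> [7.59, 4.81, 2.03, -0.75, -3.53]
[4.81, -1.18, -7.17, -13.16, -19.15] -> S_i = 4.81 + -5.99*i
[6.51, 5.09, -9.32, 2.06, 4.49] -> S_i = Random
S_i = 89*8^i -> [89, 712, 5696, 45568, 364544]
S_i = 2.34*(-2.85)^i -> [2.34, -6.67, 19.01, -54.17, 154.38]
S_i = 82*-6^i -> [82, -492, 2952, -17712, 106272]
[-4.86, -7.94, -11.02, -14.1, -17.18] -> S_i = -4.86 + -3.08*i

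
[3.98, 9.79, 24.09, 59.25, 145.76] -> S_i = 3.98*2.46^i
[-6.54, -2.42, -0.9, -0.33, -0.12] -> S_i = -6.54*0.37^i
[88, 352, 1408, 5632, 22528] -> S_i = 88*4^i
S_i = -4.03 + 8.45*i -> [-4.03, 4.42, 12.87, 21.32, 29.77]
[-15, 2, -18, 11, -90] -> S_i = Random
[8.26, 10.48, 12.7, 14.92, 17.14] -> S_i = 8.26 + 2.22*i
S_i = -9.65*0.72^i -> [-9.65, -6.95, -5.0, -3.6, -2.59]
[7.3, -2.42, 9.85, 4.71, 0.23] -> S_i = Random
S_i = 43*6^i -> [43, 258, 1548, 9288, 55728]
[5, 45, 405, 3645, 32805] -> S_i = 5*9^i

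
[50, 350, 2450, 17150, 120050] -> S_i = 50*7^i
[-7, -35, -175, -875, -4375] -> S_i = -7*5^i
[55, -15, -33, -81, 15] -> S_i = Random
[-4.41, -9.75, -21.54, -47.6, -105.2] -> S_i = -4.41*2.21^i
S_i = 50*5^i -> [50, 250, 1250, 6250, 31250]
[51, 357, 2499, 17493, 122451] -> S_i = 51*7^i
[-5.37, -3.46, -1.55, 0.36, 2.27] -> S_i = -5.37 + 1.91*i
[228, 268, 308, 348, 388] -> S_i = 228 + 40*i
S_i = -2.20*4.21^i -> [-2.2, -9.26, -38.99, -164.16, -691.12]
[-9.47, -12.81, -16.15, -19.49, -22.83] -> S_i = -9.47 + -3.34*i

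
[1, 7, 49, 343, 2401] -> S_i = 1*7^i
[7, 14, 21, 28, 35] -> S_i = 7 + 7*i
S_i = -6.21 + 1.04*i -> [-6.21, -5.17, -4.13, -3.09, -2.05]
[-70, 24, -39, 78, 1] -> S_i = Random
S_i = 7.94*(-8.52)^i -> [7.94, -67.65, 576.37, -4910.65, 41838.77]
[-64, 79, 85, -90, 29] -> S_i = Random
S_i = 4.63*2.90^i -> [4.63, 13.43, 38.94, 112.92, 327.47]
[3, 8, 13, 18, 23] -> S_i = 3 + 5*i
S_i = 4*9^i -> [4, 36, 324, 2916, 26244]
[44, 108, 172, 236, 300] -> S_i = 44 + 64*i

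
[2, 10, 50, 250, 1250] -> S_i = 2*5^i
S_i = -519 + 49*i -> [-519, -470, -421, -372, -323]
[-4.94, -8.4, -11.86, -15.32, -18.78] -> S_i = -4.94 + -3.46*i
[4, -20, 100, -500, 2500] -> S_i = 4*-5^i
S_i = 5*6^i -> [5, 30, 180, 1080, 6480]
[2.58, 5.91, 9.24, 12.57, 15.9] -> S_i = 2.58 + 3.33*i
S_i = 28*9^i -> [28, 252, 2268, 20412, 183708]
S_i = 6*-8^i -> [6, -48, 384, -3072, 24576]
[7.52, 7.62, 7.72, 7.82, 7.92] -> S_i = 7.52 + 0.10*i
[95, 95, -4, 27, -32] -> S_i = Random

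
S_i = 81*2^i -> [81, 162, 324, 648, 1296]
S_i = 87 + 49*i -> [87, 136, 185, 234, 283]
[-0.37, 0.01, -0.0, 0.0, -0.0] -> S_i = -0.37*(-0.04)^i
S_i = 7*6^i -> [7, 42, 252, 1512, 9072]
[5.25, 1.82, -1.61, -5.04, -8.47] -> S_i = 5.25 + -3.43*i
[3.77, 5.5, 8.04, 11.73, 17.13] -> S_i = 3.77*1.46^i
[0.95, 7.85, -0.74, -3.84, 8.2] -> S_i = Random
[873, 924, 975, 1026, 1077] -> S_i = 873 + 51*i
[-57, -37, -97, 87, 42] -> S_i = Random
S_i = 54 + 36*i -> [54, 90, 126, 162, 198]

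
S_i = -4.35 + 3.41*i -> [-4.35, -0.94, 2.47, 5.88, 9.29]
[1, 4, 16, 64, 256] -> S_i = 1*4^i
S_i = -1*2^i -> [-1, -2, -4, -8, -16]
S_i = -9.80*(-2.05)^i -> [-9.8, 20.09, -41.18, 84.43, -173.08]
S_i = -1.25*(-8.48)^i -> [-1.25, 10.6, -89.89, 762.25, -6463.88]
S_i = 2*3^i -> [2, 6, 18, 54, 162]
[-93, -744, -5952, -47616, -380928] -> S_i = -93*8^i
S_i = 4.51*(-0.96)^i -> [4.51, -4.33, 4.16, -3.99, 3.83]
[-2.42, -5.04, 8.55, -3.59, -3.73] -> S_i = Random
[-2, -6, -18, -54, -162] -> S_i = -2*3^i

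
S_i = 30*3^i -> [30, 90, 270, 810, 2430]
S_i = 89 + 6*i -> [89, 95, 101, 107, 113]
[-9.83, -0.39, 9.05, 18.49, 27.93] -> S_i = -9.83 + 9.44*i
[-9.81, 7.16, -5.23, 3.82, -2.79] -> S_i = -9.81*(-0.73)^i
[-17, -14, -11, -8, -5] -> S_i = -17 + 3*i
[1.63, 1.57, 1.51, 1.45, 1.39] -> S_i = 1.63 + -0.06*i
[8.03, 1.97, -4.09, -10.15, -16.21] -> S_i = 8.03 + -6.06*i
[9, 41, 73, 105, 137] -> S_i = 9 + 32*i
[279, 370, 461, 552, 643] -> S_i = 279 + 91*i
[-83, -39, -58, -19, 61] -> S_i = Random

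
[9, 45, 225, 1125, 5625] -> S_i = 9*5^i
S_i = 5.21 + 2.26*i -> [5.21, 7.47, 9.73, 11.99, 14.25]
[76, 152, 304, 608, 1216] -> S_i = 76*2^i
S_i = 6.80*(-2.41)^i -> [6.8, -16.39, 39.5, -95.18, 229.39]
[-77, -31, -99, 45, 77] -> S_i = Random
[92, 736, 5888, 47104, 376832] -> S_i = 92*8^i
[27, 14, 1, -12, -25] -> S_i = 27 + -13*i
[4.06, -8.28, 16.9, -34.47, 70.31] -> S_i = 4.06*(-2.04)^i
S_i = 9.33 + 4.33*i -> [9.33, 13.66, 17.99, 22.32, 26.65]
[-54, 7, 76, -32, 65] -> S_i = Random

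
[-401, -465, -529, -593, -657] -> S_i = -401 + -64*i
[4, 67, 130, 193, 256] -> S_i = 4 + 63*i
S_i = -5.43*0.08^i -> [-5.43, -0.43, -0.03, -0.0, -0.0]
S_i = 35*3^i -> [35, 105, 315, 945, 2835]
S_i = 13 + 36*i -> [13, 49, 85, 121, 157]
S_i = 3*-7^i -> [3, -21, 147, -1029, 7203]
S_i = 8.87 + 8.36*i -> [8.87, 17.23, 25.59, 33.95, 42.31]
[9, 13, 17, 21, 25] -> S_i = 9 + 4*i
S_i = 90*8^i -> [90, 720, 5760, 46080, 368640]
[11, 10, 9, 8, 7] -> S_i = 11 + -1*i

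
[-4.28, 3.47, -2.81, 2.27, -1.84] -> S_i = -4.28*(-0.81)^i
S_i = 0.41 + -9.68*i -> [0.41, -9.27, -18.95, -28.63, -38.31]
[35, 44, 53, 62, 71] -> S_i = 35 + 9*i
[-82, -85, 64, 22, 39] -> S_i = Random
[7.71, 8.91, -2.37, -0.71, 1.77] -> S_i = Random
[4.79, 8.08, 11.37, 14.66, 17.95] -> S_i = 4.79 + 3.29*i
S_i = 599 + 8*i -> [599, 607, 615, 623, 631]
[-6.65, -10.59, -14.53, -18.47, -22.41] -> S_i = -6.65 + -3.94*i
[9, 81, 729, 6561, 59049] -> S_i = 9*9^i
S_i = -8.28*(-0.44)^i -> [-8.28, 3.64, -1.6, 0.71, -0.31]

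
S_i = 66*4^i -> [66, 264, 1056, 4224, 16896]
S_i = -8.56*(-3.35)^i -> [-8.56, 28.68, -96.06, 321.82, -1078.08]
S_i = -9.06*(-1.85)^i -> [-9.06, 16.76, -31.01, 57.36, -106.12]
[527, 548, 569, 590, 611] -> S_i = 527 + 21*i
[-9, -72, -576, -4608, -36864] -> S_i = -9*8^i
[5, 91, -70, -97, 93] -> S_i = Random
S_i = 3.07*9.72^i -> [3.07, 29.84, 290.05, 2819.27, 27403.34]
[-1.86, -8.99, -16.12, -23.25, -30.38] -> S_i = -1.86 + -7.13*i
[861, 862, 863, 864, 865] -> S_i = 861 + 1*i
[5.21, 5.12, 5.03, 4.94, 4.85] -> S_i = 5.21 + -0.09*i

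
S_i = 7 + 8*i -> [7, 15, 23, 31, 39]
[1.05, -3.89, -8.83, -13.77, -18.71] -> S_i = 1.05 + -4.94*i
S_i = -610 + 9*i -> [-610, -601, -592, -583, -574]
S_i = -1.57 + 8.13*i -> [-1.57, 6.56, 14.69, 22.82, 30.95]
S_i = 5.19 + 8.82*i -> [5.19, 14.01, 22.83, 31.65, 40.47]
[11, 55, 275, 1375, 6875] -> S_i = 11*5^i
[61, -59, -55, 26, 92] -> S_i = Random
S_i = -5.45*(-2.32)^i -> [-5.45, 12.64, -29.33, 68.06, -157.89]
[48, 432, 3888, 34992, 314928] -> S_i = 48*9^i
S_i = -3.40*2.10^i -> [-3.4, -7.14, -14.99, -31.49, -66.12]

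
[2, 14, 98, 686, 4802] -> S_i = 2*7^i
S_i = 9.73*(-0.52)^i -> [9.73, -5.06, 2.63, -1.37, 0.71]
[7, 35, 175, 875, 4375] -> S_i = 7*5^i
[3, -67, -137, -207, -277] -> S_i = 3 + -70*i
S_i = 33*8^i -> [33, 264, 2112, 16896, 135168]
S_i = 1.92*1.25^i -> [1.92, 2.4, 3.0, 3.75, 4.69]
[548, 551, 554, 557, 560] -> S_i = 548 + 3*i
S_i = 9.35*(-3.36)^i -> [9.35, -31.42, 105.56, -354.67, 1191.7]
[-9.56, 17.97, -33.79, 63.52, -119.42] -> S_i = -9.56*(-1.88)^i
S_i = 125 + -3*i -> [125, 122, 119, 116, 113]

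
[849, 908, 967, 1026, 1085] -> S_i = 849 + 59*i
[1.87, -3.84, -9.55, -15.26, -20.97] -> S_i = 1.87 + -5.71*i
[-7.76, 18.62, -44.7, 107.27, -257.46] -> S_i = -7.76*(-2.40)^i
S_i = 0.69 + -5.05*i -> [0.69, -4.36, -9.41, -14.46, -19.51]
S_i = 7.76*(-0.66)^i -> [7.76, -5.12, 3.38, -2.23, 1.47]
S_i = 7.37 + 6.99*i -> [7.37, 14.36, 21.35, 28.34, 35.33]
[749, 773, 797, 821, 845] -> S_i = 749 + 24*i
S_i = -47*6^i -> [-47, -282, -1692, -10152, -60912]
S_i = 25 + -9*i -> [25, 16, 7, -2, -11]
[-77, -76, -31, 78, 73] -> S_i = Random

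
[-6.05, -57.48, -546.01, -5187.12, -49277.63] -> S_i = -6.05*9.50^i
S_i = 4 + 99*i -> [4, 103, 202, 301, 400]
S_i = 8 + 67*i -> [8, 75, 142, 209, 276]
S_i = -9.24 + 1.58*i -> [-9.24, -7.66, -6.08, -4.5, -2.92]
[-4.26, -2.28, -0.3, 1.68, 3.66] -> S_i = -4.26 + 1.98*i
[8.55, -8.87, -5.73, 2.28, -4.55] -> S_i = Random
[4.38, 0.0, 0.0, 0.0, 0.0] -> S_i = 4.38*0.00^i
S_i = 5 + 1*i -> [5, 6, 7, 8, 9]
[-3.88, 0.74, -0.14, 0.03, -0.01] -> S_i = -3.88*(-0.19)^i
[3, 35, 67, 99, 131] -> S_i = 3 + 32*i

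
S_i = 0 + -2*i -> [0, -2, -4, -6, -8]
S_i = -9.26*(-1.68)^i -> [-9.26, 15.56, -26.14, 43.91, -73.76]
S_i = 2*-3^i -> [2, -6, 18, -54, 162]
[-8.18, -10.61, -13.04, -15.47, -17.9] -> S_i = -8.18 + -2.43*i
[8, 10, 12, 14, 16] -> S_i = 8 + 2*i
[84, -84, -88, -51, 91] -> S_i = Random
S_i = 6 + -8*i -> [6, -2, -10, -18, -26]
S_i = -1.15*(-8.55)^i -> [-1.15, 9.83, -84.07, 718.78, -6145.57]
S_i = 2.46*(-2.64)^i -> [2.46, -6.49, 17.15, -45.26, 119.5]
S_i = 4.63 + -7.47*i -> [4.63, -2.84, -10.31, -17.78, -25.25]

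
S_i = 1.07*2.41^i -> [1.07, 2.58, 6.21, 14.98, 36.1]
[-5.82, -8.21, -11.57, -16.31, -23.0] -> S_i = -5.82*1.41^i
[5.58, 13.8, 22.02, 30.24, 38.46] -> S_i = 5.58 + 8.22*i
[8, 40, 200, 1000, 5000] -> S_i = 8*5^i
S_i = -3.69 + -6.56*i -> [-3.69, -10.25, -16.81, -23.37, -29.93]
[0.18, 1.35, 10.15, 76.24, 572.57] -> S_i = 0.18*7.51^i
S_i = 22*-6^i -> [22, -132, 792, -4752, 28512]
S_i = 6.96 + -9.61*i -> [6.96, -2.65, -12.26, -21.87, -31.48]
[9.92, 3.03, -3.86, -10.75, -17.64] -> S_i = 9.92 + -6.89*i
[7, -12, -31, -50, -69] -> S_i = 7 + -19*i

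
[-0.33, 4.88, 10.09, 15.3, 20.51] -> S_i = -0.33 + 5.21*i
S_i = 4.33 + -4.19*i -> [4.33, 0.14, -4.05, -8.24, -12.43]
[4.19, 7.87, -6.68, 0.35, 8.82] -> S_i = Random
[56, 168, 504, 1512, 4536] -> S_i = 56*3^i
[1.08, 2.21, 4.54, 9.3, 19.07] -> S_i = 1.08*2.05^i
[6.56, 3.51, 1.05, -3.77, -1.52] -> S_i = Random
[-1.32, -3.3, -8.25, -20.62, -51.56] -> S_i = -1.32*2.50^i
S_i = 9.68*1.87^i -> [9.68, 18.1, 33.85, 63.3, 118.37]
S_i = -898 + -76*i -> [-898, -974, -1050, -1126, -1202]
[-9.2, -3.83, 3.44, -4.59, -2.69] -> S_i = Random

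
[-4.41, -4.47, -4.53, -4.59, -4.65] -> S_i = -4.41 + -0.06*i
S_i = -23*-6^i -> [-23, 138, -828, 4968, -29808]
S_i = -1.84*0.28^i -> [-1.84, -0.52, -0.14, -0.04, -0.01]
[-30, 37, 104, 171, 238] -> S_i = -30 + 67*i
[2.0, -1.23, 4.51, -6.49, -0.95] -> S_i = Random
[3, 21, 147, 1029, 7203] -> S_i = 3*7^i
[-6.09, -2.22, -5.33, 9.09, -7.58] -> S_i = Random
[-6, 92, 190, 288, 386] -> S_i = -6 + 98*i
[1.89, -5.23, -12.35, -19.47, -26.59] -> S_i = 1.89 + -7.12*i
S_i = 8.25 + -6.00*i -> [8.25, 2.25, -3.75, -9.75, -15.75]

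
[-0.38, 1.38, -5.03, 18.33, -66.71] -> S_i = -0.38*(-3.64)^i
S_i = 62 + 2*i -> [62, 64, 66, 68, 70]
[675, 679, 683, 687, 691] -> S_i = 675 + 4*i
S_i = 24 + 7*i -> [24, 31, 38, 45, 52]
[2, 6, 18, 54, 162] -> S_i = 2*3^i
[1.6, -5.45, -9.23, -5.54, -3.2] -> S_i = Random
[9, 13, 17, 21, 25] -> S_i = 9 + 4*i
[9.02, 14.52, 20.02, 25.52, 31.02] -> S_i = 9.02 + 5.50*i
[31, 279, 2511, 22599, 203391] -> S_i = 31*9^i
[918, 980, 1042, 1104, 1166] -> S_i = 918 + 62*i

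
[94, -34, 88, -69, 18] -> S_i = Random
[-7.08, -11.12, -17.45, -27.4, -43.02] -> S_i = -7.08*1.57^i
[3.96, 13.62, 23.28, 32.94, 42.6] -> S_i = 3.96 + 9.66*i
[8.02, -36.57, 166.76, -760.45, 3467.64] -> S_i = 8.02*(-4.56)^i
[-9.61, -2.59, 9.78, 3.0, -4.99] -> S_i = Random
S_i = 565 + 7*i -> [565, 572, 579, 586, 593]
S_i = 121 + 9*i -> [121, 130, 139, 148, 157]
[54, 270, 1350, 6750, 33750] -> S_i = 54*5^i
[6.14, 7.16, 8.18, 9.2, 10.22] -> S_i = 6.14 + 1.02*i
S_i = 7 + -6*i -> [7, 1, -5, -11, -17]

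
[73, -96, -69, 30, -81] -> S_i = Random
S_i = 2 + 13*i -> [2, 15, 28, 41, 54]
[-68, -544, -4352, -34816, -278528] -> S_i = -68*8^i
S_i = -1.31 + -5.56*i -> [-1.31, -6.87, -12.43, -17.99, -23.55]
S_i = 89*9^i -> [89, 801, 7209, 64881, 583929]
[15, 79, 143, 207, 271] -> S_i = 15 + 64*i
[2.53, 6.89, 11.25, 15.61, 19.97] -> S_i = 2.53 + 4.36*i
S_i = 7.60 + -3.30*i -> [7.6, 4.3, 1.0, -2.3, -5.6]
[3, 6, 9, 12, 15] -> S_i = 3 + 3*i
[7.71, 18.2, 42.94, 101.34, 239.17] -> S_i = 7.71*2.36^i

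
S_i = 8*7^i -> [8, 56, 392, 2744, 19208]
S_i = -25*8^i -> [-25, -200, -1600, -12800, -102400]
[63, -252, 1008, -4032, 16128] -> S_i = 63*-4^i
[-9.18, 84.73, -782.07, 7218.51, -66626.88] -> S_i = -9.18*(-9.23)^i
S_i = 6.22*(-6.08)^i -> [6.22, -37.82, 229.93, -1397.98, 8499.72]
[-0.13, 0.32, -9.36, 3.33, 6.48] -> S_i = Random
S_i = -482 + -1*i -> [-482, -483, -484, -485, -486]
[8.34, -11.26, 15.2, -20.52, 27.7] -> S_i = 8.34*(-1.35)^i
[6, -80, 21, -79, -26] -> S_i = Random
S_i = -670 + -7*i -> [-670, -677, -684, -691, -698]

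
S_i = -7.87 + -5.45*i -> [-7.87, -13.32, -18.77, -24.22, -29.67]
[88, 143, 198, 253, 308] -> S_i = 88 + 55*i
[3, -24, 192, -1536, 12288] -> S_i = 3*-8^i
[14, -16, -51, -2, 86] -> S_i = Random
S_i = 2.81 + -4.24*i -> [2.81, -1.43, -5.67, -9.91, -14.15]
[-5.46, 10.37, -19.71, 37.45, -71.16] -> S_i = -5.46*(-1.90)^i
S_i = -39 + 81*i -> [-39, 42, 123, 204, 285]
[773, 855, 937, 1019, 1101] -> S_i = 773 + 82*i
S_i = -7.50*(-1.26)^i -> [-7.5, 9.45, -11.91, 15.0, -18.9]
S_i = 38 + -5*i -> [38, 33, 28, 23, 18]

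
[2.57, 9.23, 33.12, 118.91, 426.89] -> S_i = 2.57*3.59^i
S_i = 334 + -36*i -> [334, 298, 262, 226, 190]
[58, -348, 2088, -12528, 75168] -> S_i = 58*-6^i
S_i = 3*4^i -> [3, 12, 48, 192, 768]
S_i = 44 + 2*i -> [44, 46, 48, 50, 52]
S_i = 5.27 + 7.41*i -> [5.27, 12.68, 20.09, 27.5, 34.91]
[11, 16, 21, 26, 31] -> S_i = 11 + 5*i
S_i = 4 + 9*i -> [4, 13, 22, 31, 40]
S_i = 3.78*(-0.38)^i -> [3.78, -1.44, 0.55, -0.21, 0.08]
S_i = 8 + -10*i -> [8, -2, -12, -22, -32]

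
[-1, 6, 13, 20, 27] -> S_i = -1 + 7*i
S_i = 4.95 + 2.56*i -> [4.95, 7.51, 10.07, 12.63, 15.19]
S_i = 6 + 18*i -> [6, 24, 42, 60, 78]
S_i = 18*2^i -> [18, 36, 72, 144, 288]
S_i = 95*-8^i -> [95, -760, 6080, -48640, 389120]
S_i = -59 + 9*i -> [-59, -50, -41, -32, -23]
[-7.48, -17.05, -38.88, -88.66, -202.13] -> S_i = -7.48*2.28^i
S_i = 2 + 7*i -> [2, 9, 16, 23, 30]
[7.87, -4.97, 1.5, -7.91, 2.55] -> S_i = Random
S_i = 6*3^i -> [6, 18, 54, 162, 486]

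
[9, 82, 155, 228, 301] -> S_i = 9 + 73*i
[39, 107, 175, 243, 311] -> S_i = 39 + 68*i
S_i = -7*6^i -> [-7, -42, -252, -1512, -9072]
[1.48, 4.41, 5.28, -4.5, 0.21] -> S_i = Random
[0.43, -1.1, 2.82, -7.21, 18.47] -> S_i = 0.43*(-2.56)^i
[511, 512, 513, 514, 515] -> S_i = 511 + 1*i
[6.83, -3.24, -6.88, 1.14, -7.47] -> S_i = Random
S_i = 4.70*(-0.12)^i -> [4.7, -0.56, 0.07, -0.01, 0.0]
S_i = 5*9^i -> [5, 45, 405, 3645, 32805]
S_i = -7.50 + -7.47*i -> [-7.5, -14.97, -22.44, -29.91, -37.38]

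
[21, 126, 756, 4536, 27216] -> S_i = 21*6^i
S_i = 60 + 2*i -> [60, 62, 64, 66, 68]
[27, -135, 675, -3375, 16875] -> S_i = 27*-5^i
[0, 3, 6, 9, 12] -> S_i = 0 + 3*i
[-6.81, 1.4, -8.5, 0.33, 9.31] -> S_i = Random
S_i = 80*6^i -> [80, 480, 2880, 17280, 103680]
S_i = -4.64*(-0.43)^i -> [-4.64, 2.0, -0.86, 0.37, -0.16]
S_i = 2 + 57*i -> [2, 59, 116, 173, 230]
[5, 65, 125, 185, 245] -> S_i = 5 + 60*i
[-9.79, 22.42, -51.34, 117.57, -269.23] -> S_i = -9.79*(-2.29)^i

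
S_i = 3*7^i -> [3, 21, 147, 1029, 7203]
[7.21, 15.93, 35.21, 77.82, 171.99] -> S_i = 7.21*2.21^i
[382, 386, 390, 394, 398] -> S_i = 382 + 4*i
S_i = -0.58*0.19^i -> [-0.58, -0.11, -0.02, -0.0, -0.0]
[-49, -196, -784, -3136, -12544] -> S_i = -49*4^i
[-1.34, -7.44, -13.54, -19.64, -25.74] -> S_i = -1.34 + -6.10*i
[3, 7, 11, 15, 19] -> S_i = 3 + 4*i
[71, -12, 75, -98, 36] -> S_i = Random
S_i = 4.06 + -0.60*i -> [4.06, 3.46, 2.86, 2.26, 1.66]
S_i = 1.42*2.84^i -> [1.42, 4.03, 11.45, 32.53, 92.38]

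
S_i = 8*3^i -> [8, 24, 72, 216, 648]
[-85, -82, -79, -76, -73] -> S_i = -85 + 3*i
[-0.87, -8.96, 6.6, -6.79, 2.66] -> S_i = Random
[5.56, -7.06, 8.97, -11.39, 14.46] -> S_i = 5.56*(-1.27)^i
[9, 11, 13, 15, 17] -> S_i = 9 + 2*i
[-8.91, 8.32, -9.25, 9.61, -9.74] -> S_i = Random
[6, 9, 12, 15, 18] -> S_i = 6 + 3*i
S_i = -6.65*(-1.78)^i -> [-6.65, 11.84, -21.07, 37.5, -66.76]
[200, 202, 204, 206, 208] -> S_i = 200 + 2*i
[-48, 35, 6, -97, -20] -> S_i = Random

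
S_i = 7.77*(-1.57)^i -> [7.77, -12.2, 19.15, -30.07, 47.21]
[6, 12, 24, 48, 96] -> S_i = 6*2^i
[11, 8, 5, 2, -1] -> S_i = 11 + -3*i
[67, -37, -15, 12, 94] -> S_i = Random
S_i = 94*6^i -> [94, 564, 3384, 20304, 121824]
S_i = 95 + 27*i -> [95, 122, 149, 176, 203]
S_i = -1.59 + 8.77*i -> [-1.59, 7.18, 15.95, 24.72, 33.49]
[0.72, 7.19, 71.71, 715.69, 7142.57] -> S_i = 0.72*9.98^i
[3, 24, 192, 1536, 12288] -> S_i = 3*8^i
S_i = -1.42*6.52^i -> [-1.42, -9.26, -60.36, -393.58, -2566.13]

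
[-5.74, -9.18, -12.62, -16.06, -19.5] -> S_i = -5.74 + -3.44*i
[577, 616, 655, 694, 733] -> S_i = 577 + 39*i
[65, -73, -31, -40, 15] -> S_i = Random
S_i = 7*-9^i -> [7, -63, 567, -5103, 45927]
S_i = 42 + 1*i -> [42, 43, 44, 45, 46]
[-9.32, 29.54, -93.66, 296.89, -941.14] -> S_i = -9.32*(-3.17)^i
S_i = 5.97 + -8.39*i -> [5.97, -2.42, -10.81, -19.2, -27.59]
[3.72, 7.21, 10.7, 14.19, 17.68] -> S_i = 3.72 + 3.49*i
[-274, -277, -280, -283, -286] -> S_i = -274 + -3*i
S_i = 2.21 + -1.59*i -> [2.21, 0.62, -0.97, -2.56, -4.15]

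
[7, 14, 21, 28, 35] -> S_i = 7 + 7*i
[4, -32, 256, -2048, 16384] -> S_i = 4*-8^i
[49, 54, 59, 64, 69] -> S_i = 49 + 5*i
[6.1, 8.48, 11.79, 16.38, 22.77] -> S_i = 6.10*1.39^i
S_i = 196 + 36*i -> [196, 232, 268, 304, 340]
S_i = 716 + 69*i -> [716, 785, 854, 923, 992]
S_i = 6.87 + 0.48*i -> [6.87, 7.35, 7.83, 8.31, 8.79]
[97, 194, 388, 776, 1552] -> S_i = 97*2^i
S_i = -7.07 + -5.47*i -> [-7.07, -12.54, -18.01, -23.48, -28.95]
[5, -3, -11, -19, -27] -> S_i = 5 + -8*i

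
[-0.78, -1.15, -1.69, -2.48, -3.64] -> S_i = -0.78*1.47^i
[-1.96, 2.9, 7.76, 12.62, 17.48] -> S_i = -1.96 + 4.86*i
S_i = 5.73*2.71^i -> [5.73, 15.53, 42.08, 114.04, 309.05]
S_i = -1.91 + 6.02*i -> [-1.91, 4.11, 10.13, 16.15, 22.17]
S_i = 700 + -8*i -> [700, 692, 684, 676, 668]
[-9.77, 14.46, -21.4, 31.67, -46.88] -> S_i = -9.77*(-1.48)^i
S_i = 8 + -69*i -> [8, -61, -130, -199, -268]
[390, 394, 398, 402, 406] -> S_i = 390 + 4*i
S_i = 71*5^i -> [71, 355, 1775, 8875, 44375]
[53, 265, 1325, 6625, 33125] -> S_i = 53*5^i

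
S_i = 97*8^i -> [97, 776, 6208, 49664, 397312]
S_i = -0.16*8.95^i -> [-0.16, -1.43, -12.82, -114.71, -1026.63]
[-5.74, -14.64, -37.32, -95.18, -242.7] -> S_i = -5.74*2.55^i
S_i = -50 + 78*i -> [-50, 28, 106, 184, 262]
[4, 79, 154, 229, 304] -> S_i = 4 + 75*i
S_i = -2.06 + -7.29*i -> [-2.06, -9.35, -16.64, -23.93, -31.22]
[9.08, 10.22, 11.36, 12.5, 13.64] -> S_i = 9.08 + 1.14*i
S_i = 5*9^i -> [5, 45, 405, 3645, 32805]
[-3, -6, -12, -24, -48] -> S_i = -3*2^i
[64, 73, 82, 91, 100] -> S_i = 64 + 9*i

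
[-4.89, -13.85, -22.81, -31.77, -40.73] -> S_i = -4.89 + -8.96*i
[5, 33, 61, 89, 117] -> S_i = 5 + 28*i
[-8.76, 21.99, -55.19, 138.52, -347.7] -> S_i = -8.76*(-2.51)^i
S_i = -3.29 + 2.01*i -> [-3.29, -1.28, 0.73, 2.74, 4.75]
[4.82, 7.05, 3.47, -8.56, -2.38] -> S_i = Random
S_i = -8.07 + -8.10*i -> [-8.07, -16.17, -24.27, -32.37, -40.47]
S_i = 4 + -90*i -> [4, -86, -176, -266, -356]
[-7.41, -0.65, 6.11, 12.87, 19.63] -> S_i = -7.41 + 6.76*i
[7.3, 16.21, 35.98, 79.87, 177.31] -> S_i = 7.30*2.22^i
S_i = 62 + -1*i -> [62, 61, 60, 59, 58]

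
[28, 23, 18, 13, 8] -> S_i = 28 + -5*i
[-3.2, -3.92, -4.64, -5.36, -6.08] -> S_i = -3.20 + -0.72*i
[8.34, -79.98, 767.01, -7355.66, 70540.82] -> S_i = 8.34*(-9.59)^i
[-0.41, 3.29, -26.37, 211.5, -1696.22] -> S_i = -0.41*(-8.02)^i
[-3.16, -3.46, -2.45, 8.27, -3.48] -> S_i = Random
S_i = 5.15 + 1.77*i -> [5.15, 6.92, 8.69, 10.46, 12.23]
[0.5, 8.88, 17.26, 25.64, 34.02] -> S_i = 0.50 + 8.38*i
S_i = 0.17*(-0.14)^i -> [0.17, -0.02, 0.0, -0.0, 0.0]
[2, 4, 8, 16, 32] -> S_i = 2*2^i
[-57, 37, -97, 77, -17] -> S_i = Random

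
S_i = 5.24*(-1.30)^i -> [5.24, -6.81, 8.86, -11.51, 14.97]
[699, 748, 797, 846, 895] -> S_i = 699 + 49*i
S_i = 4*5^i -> [4, 20, 100, 500, 2500]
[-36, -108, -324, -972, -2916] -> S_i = -36*3^i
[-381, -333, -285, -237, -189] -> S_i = -381 + 48*i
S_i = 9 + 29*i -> [9, 38, 67, 96, 125]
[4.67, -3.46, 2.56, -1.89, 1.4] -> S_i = 4.67*(-0.74)^i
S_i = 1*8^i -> [1, 8, 64, 512, 4096]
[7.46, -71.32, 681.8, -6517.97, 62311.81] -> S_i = 7.46*(-9.56)^i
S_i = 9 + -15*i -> [9, -6, -21, -36, -51]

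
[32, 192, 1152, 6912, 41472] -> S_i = 32*6^i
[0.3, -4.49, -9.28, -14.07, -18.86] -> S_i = 0.30 + -4.79*i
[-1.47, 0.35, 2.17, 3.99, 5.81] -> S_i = -1.47 + 1.82*i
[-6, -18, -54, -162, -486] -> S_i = -6*3^i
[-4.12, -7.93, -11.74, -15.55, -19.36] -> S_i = -4.12 + -3.81*i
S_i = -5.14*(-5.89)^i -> [-5.14, 30.27, -178.32, 1050.29, -6186.2]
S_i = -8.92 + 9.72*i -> [-8.92, 0.8, 10.52, 20.24, 29.96]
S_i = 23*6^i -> [23, 138, 828, 4968, 29808]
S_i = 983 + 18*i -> [983, 1001, 1019, 1037, 1055]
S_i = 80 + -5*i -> [80, 75, 70, 65, 60]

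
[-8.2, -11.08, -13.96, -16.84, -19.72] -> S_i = -8.20 + -2.88*i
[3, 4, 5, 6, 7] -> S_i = 3 + 1*i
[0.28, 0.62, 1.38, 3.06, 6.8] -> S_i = 0.28*2.22^i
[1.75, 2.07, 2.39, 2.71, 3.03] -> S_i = 1.75 + 0.32*i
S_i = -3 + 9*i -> [-3, 6, 15, 24, 33]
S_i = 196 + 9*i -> [196, 205, 214, 223, 232]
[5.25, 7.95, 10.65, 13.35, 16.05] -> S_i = 5.25 + 2.70*i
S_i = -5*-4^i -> [-5, 20, -80, 320, -1280]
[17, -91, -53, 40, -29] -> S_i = Random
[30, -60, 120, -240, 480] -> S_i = 30*-2^i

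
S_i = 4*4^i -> [4, 16, 64, 256, 1024]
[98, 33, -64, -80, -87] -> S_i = Random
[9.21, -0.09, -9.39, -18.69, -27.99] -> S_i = 9.21 + -9.30*i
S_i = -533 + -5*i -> [-533, -538, -543, -548, -553]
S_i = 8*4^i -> [8, 32, 128, 512, 2048]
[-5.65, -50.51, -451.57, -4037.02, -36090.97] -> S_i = -5.65*8.94^i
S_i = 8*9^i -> [8, 72, 648, 5832, 52488]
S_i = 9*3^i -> [9, 27, 81, 243, 729]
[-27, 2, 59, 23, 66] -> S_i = Random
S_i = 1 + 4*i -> [1, 5, 9, 13, 17]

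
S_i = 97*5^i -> [97, 485, 2425, 12125, 60625]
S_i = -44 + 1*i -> [-44, -43, -42, -41, -40]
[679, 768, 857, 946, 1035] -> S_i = 679 + 89*i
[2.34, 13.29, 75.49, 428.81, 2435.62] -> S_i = 2.34*5.68^i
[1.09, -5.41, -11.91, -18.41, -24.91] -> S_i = 1.09 + -6.50*i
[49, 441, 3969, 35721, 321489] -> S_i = 49*9^i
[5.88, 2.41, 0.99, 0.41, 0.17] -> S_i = 5.88*0.41^i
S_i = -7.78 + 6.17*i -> [-7.78, -1.61, 4.56, 10.73, 16.9]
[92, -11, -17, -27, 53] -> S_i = Random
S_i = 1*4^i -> [1, 4, 16, 64, 256]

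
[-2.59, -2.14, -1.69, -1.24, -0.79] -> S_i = -2.59 + 0.45*i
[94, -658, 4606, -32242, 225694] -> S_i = 94*-7^i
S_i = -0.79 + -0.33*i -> [-0.79, -1.12, -1.45, -1.78, -2.11]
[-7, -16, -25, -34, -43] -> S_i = -7 + -9*i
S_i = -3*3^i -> [-3, -9, -27, -81, -243]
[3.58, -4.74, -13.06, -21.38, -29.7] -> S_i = 3.58 + -8.32*i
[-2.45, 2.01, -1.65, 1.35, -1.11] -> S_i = -2.45*(-0.82)^i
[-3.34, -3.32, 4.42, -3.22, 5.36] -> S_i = Random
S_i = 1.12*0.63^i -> [1.12, 0.71, 0.44, 0.28, 0.18]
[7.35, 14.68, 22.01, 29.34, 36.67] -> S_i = 7.35 + 7.33*i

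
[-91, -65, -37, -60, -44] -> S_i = Random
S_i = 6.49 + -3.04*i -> [6.49, 3.45, 0.41, -2.63, -5.67]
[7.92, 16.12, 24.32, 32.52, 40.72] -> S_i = 7.92 + 8.20*i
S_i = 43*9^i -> [43, 387, 3483, 31347, 282123]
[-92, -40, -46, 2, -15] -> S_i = Random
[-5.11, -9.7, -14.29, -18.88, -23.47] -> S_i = -5.11 + -4.59*i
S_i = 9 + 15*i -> [9, 24, 39, 54, 69]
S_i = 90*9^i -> [90, 810, 7290, 65610, 590490]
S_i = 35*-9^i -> [35, -315, 2835, -25515, 229635]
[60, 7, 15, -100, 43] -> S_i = Random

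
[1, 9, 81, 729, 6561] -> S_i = 1*9^i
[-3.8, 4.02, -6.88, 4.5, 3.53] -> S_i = Random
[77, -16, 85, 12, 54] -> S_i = Random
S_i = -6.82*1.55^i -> [-6.82, -10.57, -16.39, -25.4, -39.37]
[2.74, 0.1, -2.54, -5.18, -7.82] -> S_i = 2.74 + -2.64*i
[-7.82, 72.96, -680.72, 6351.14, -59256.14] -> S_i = -7.82*(-9.33)^i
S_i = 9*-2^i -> [9, -18, 36, -72, 144]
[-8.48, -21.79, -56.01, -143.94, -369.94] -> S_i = -8.48*2.57^i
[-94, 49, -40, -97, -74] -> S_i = Random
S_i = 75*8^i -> [75, 600, 4800, 38400, 307200]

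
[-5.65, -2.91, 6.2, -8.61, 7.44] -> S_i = Random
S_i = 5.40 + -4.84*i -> [5.4, 0.56, -4.28, -9.12, -13.96]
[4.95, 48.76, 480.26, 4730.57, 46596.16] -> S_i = 4.95*9.85^i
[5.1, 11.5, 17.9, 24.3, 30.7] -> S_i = 5.10 + 6.40*i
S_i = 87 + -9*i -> [87, 78, 69, 60, 51]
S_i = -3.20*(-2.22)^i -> [-3.2, 7.1, -15.77, 35.01, -77.73]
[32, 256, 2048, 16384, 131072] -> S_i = 32*8^i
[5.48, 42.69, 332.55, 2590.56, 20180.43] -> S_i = 5.48*7.79^i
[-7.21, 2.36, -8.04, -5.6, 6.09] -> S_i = Random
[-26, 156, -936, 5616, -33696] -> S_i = -26*-6^i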